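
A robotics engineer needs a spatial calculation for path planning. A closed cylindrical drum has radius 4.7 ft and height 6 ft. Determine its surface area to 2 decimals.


Shape: closed cylinder
Radius r = 4.7 ft, Height h = 6 ft
Formula: SA = 2*pi*r^2 + 2*pi*r*h = 2*pi*r*(r + h)
r + h = 10.7
2 * r * (r + h) = 2 * 4.7 * 10.7 = 100.58
SA = 100.58 * pi
SA = 315.98
315.98 ft^2


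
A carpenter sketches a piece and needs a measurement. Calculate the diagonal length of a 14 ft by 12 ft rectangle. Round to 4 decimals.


Shape: rectangle (diagonal via Pythagoras)
Sides: 14 ft and 12 ft
Formula: d = sqrt(l^2 + w^2)
l^2 = 196, w^2 = 144
l^2 + w^2 = 340
d = sqrt(340)
d = 18.4391
18.4391 ft


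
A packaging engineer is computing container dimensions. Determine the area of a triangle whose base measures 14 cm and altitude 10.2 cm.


Shape: triangle
Base b = 14 cm, Height h = 10.2 cm
Formula: A = (1/2) * b * h
A = 0.5 * 14 * 10.2
A = 0.5 * 142.8
A = 71.4
71.4 cm^2


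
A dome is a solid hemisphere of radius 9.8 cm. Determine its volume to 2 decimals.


Shape: hemisphere (half of a sphere)
Radius r = 9.8 cm
Formula: V = (1/2) * (4/3) * pi * r^3 = (2/3) * pi * r^3
r^3 = 941.192
(2/3) * 941.192 = 627.461333
V = 627.461333 * pi
V = 1971.23
1971.23 cm^3


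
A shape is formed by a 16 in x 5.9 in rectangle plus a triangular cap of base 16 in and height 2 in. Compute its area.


Composite shape: rectangle + triangle
Rectangle area = 16 * 5.9 = 94.4
Triangle area = 0.5 * 16 * 2 = 16
Total = 94.4 + 16
Total = 110.4
110.4 in^2


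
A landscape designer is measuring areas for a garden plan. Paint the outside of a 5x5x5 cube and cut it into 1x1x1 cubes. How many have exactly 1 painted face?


Large cube: 5 x 5 x 5, cut into unit cubes.
n = 5, so n - 2 = 3
Cubes with 1 painted face lie in the interior of each face.
A cube has 6 faces; each contributes (n - 2)^2 = 9 such cubes.
Count = 6 * 9 = 54
54 unit cubes


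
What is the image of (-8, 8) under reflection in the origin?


Transformation: reflection
Original point: (-8, 8)
Rule for reflection through the origin: (x, y) -> (-x, -y)
Apply: (-8, 8) -> (8, -8)
(8, -8)


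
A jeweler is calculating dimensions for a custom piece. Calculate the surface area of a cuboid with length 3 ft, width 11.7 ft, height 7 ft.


Shape: rectangular prism
l = 3 ft, w = 11.7 ft, h = 7 ft
Formula: SA = 2(lw + lh + wh)
lw = 35.1, lh = 21, wh = 81.9
lw + lh + wh = 138
SA = 2 * 138
SA = 276
276 ft^2


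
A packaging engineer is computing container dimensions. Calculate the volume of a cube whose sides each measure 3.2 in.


Shape: cube
Side s = 3.2 in
Formula: V = s^3
V = 3.2 * 3.2 * 3.2
V = 10.24 * 3.2
V = 32.768
32.768 in^3


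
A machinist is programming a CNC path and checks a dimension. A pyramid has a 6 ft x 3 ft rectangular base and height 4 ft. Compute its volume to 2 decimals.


Shape: rectangular pyramid
Base: 6 ft x 3 ft, Height h = 4 ft
Formula: V = (1/3) * base_area * h
base_area = 6 * 3 = 18
base_area * h = 18 * 4 = 72
V = 72 / 3
V = 24
24 ft^3


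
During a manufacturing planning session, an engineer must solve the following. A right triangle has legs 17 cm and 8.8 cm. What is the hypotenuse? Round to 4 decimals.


Shape: right triangle
Legs a = 17 cm, b = 8.8 cm
Formula: c = sqrt(a^2 + b^2)
a^2 = 289, b^2 = 77.44
a^2 + b^2 = 366.44
c = sqrt(366.44)
c = 19.1426
19.1426 cm


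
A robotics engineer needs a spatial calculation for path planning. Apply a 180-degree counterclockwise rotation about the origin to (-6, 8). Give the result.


Transformation: rotation about the origin
Original point: (-6, 8)
Rule for 180 deg: (x, y) -> (-x, -y)
Apply: (-6, 8) -> (6, -8)
(6, -8)


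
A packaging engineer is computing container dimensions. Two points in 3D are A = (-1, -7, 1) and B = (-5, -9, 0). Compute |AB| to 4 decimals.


3D distance between two points
P1 = (-1, -7, 1), P2 = (-5, -9, 0)
Formula: d = sqrt((x2-x1)^2 + (y2-y1)^2 + (z2-z1)^2)
dx = -5 - -1 = -4
dy = -9 - -7 = -2
dz = 0 - 1 = -1
dx^2 + dy^2 + dz^2 = 16 + 4 + 1 = 21
d = sqrt(21)
d = 4.5826
4.5826 units


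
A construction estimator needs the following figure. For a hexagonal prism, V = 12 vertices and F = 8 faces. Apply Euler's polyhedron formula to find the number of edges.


Polyhedron: hexagonal prism
Euler's formula for convex polyhedra: V - E + F = 2
Given: V = 12 vertices and F = 8 faces
Solve for E:
E = V + F - 2 = 12 + 8 - 2 = 18
18 edges


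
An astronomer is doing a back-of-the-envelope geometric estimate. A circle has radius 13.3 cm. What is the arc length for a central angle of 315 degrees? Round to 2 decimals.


Shape: circular arc
Radius r = 13.3 cm, Angle = 315 degrees
Formula: L = (angle/360) * 2 * pi * r
2 * pi * r = 26.6 * pi
L = (315/360) * 26.6 * pi
L = 23.275 * pi
L = 73.12
73.12 cm


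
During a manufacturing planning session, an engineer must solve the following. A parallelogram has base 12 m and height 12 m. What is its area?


Shape: parallelogram
Base b = 12 m, Height h = 12 m
Formula: A = b * h
A = 12 * 12
A = 144
144 m^2


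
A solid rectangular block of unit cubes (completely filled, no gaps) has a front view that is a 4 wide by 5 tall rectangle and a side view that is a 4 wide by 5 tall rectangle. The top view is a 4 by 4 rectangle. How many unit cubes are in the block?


Orthographic views of a solid rectangular block:
Front view 4 x 5 -> length = 4, height = 5
Side view 4 x 5 -> width = 4, height = 5 (consistent)
Top view 4 x 4 -> confirms length = 4, width = 4
The block is 4 x 4 x 5.
Total unit cubes = 4 * 4 * 5 = 80
80 unit cubes


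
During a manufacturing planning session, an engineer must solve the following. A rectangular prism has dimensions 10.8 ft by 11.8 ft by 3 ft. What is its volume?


Shape: rectangular prism
l = 10.8 ft, w = 11.8 ft, h = 3 ft
Formula: V = l * w * h
V = 10.8 * 11.8 * 3
V = 127.44 * 3
V = 382.32
382.32 ft^3


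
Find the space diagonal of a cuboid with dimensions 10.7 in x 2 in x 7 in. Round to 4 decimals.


Shape: rectangular box (space diagonal)
l = 10.7 in, w = 2 in, h = 7 in
Visualize: the diagonal of the base, then a right triangle with that diagonal and the height.
Formula: d = sqrt(l^2 + w^2 + h^2)
l^2 + w^2 + h^2 = 114.49 + 4 + 49 = 167.49
d = sqrt(167.49)
d = 12.9418
12.9418 in


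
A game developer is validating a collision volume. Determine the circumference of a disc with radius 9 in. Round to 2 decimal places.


Shape: circle
Radius r = 9 in
Formula: C = 2 * pi * r
C = 2 * pi * 9
C = 18 * pi
C = 56.55
56.55 in


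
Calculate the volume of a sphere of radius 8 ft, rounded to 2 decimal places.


Shape: sphere
Radius r = 8 ft
Formula: V = (4/3) * pi * r^3
r^3 = 512
(4/3) * 512 = 682.666667
V = 682.666667 * pi
V = 2144.66
2144.66 ft^3


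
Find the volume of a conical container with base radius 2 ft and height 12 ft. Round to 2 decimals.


Shape: cone
Radius r = 2 ft, Height h = 12 ft
Formula: V = (1/3) * pi * r^2 * h
r^2 = 4
pi * r^2 * h = pi * 4 * 12 = 48 * pi
V = 48 * pi / 3
V = 50.27
50.27 ft^3


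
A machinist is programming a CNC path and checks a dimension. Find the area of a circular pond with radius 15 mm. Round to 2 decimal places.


Shape: circle
Radius r = 15 mm
Formula: A = pi * r^2
r^2 = 15^2 = 225
A = pi * 225
A = 706.86
706.86 mm^2


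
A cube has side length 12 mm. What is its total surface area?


Shape: cube
Side s = 12 mm
A cube has 6 square faces.
Formula: SA = 6 * s^2
s^2 = 144
SA = 6 * 144
SA = 864
864 mm^2


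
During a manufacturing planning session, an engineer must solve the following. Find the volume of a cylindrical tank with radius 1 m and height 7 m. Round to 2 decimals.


Shape: cylinder
Radius r = 1 m, Height h = 7 m
Formula: V = pi * r^2 * h
r^2 = 1
V = pi * 1 * 7
V = 7 * pi
V = 21.99
21.99 m^3


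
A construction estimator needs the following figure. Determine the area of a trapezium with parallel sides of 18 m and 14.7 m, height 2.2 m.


Shape: trapezoid
Parallel sides a = 18 m, b = 14.7 m; Height h = 2.2 m
Formula: A = (a + b) * h / 2
a + b = 18 + 14.7 = 32.7
A = 32.7 * 2.2 / 2
A = 71.94 / 2
A = 35.97
35.97 m^2


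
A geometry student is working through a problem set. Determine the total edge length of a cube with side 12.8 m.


Shape: cube
Side s = 12.8 m
A cube has 12 edges, all equal.
Formula: total edge length = 12 * s
Total = 12 * 12.8
Total = 153.6
153.6 m


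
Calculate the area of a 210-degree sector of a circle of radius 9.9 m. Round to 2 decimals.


Shape: circular sector
Radius r = 9.9 m, Angle = 210 degrees
Formula: A = (angle/360) * pi * r^2
r^2 = 98.01
Fraction of circle = 210/360
A = (210/360) * pi * 98.01
A = 57.1725 * pi
A = 179.61
179.61 m^2


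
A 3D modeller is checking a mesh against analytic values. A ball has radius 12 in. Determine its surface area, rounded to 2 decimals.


Shape: sphere
Radius r = 12 in
Formula: SA = 4 * pi * r^2
r^2 = 144
SA = 4 * pi * 144
SA = 576 * pi
SA = 1809.56
1809.56 in^2


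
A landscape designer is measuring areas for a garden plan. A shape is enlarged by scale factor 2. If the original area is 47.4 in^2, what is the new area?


Linear scale factor k = 2
Original area = 47.4 in^2
Rule: under a linear scaling by k, areas scale by k^2.
k^2 = 2^2 = 4
New area = 47.4 * 4
New area = 189.6
189.6 in^2


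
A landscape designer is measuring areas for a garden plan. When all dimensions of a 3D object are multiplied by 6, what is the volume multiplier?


Linear scale factor k = 6
Rule: under a linear scaling by k, volumes scale by k^3.
k^3 = 6 * 6 * 6
k^3 = 36 * 6
k^3 = 216
Volume scales by a factor of 216.
216 (dimensionless)


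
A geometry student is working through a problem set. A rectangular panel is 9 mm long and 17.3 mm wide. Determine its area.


Shape: rectangle
Length l = 9 mm, Width w = 17.3 mm
Formula: A = l * w
A = 9 * 17.3
A = 155.7
155.7 mm^2


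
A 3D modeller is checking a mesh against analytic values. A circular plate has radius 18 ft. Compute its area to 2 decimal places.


Shape: circle
Radius r = 18 ft
Formula: A = pi * r^2
r^2 = 18^2 = 324
A = pi * 324
A = 1017.88
1017.88 ft^2


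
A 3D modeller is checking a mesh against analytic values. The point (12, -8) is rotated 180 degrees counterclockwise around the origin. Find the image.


Transformation: rotation about the origin
Original point: (12, -8)
Rule for 180 deg: (x, y) -> (-x, -y)
Apply: (12, -8) -> (-12, 8)
(-12, 8)


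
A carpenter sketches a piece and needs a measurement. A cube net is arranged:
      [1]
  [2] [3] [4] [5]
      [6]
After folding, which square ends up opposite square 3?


Net: cross layout. Take square 3 as the base (bottom).
Fold the four squares in the horizontal row up around 3: 2 -> left, 4 -> right, 5 wraps to the top.
Fold 1 and 6 up from 3: 1 -> back, 6 -> front.
Opposite pairs are therefore: (1, 6), (2, 4), (3, 5).
Face 3 is opposite face 5.
face 5


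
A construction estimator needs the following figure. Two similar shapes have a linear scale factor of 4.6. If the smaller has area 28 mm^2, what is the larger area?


Linear scale factor k = 4.6
Original area = 28 mm^2
Rule: under a linear scaling by k, areas scale by k^2.
k^2 = 4.6^2 = 21.16
New area = 28 * 21.16
New area = 592.48
592.48 mm^2


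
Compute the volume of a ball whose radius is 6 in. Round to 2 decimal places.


Shape: sphere
Radius r = 6 in
Formula: V = (4/3) * pi * r^3
r^3 = 216
(4/3) * 216 = 288
V = 288 * pi
V = 904.78
904.78 in^3


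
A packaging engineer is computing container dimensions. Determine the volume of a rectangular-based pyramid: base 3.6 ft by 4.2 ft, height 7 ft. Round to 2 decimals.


Shape: rectangular pyramid
Base: 3.6 ft x 4.2 ft, Height h = 7 ft
Formula: V = (1/3) * base_area * h
base_area = 3.6 * 4.2 = 15.12
base_area * h = 15.12 * 7 = 105.84
V = 105.84 / 3
V = 35.28
35.28 ft^3


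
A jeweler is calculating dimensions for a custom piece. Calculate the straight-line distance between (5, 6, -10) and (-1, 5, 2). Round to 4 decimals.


3D distance between two points
P1 = (5, 6, -10), P2 = (-1, 5, 2)
Formula: d = sqrt((x2-x1)^2 + (y2-y1)^2 + (z2-z1)^2)
dx = -1 - 5 = -6
dy = 5 - 6 = -1
dz = 2 - -10 = 12
dx^2 + dy^2 + dz^2 = 36 + 1 + 144 = 181
d = sqrt(181)
d = 13.4536
13.4536 units


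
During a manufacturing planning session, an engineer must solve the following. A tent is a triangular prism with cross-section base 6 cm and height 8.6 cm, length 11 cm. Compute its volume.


Shape: triangular prism
Triangle base = 6 cm, triangle height = 8.6 cm, prism length L = 11 cm
Formula: V = (1/2 * b * h_tri) * L
Cross-section area = 0.5 * 6 * 8.6 = 25.8
V = 25.8 * 11
V = 283.8
283.8 cm^3


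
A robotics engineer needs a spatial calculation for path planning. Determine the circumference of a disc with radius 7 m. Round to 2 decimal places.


Shape: circle
Radius r = 7 m
Formula: C = 2 * pi * r
C = 2 * pi * 7
C = 14 * pi
C = 43.98
43.98 m


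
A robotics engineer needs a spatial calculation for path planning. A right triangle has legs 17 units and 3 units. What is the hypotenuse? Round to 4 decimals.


Shape: right triangle
Legs a = 17 units, b = 3 units
Formula: c = sqrt(a^2 + b^2)
a^2 = 289, b^2 = 9
a^2 + b^2 = 298
c = sqrt(298)
c = 17.2627
17.2627 units


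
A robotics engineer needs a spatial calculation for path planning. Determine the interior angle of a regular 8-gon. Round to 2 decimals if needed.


Shape: regular octagon (8 sides)
Formula: interior angle = (n - 2) * 180 / n
(n - 2) = 6
(n - 2) * 180 = 1080
angle = 1080 / 8
angle = 135
135 degrees


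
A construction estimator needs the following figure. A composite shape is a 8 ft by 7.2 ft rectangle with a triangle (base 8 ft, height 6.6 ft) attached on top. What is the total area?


Composite shape: rectangle + triangle
Rectangle area = 8 * 7.2 = 57.6
Triangle area = 0.5 * 8 * 6.6 = 26.4
Total = 57.6 + 26.4
Total = 84
84 ft^2


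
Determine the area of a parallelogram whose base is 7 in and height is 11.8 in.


Shape: parallelogram
Base b = 7 in, Height h = 11.8 in
Formula: A = b * h
A = 7 * 11.8
A = 82.6
82.6 in^2


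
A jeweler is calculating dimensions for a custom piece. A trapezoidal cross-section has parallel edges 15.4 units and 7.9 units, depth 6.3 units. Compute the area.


Shape: trapezoid
Parallel sides a = 15.4 units, b = 7.9 units; Height h = 6.3 units
Formula: A = (a + b) * h / 2
a + b = 15.4 + 7.9 = 23.3
A = 23.3 * 6.3 / 2
A = 146.79 / 2
A = 73.395
73.395 units^2


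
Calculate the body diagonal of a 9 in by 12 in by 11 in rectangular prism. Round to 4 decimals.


Shape: rectangular box (space diagonal)
l = 9 in, w = 12 in, h = 11 in
Visualize: the diagonal of the base, then a right triangle with that diagonal and the height.
Formula: d = sqrt(l^2 + w^2 + h^2)
l^2 + w^2 + h^2 = 81 + 144 + 121 = 346
d = sqrt(346)
d = 18.6011
18.6011 in


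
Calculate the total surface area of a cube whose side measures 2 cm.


Shape: cube
Side s = 2 cm
A cube has 6 square faces.
Formula: SA = 6 * s^2
s^2 = 4
SA = 6 * 4
SA = 24
24 cm^2


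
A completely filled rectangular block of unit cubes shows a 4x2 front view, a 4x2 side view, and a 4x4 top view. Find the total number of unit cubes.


Orthographic views of a solid rectangular block:
Front view 4 x 2 -> length = 4, height = 2
Side view 4 x 2 -> width = 4, height = 2 (consistent)
Top view 4 x 4 -> confirms length = 4, width = 4
The block is 4 x 4 x 2.
Total unit cubes = 4 * 4 * 2 = 32
32 unit cubes


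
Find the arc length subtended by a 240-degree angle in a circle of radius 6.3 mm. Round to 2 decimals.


Shape: circular arc
Radius r = 6.3 mm, Angle = 240 degrees
Formula: L = (angle/360) * 2 * pi * r
2 * pi * r = 12.6 * pi
L = (240/360) * 12.6 * pi
L = 8.4 * pi
L = 26.39
26.39 mm


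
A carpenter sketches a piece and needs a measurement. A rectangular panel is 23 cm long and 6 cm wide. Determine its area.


Shape: rectangle
Length l = 23 cm, Width w = 6 cm
Formula: A = l * w
A = 23 * 6
A = 138
138 cm^2


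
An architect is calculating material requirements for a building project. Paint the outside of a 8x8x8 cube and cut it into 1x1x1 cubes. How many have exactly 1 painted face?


Large cube: 8 x 8 x 8, cut into unit cubes.
n = 8, so n - 2 = 6
Cubes with 1 painted face lie in the interior of each face.
A cube has 6 faces; each contributes (n - 2)^2 = 36 such cubes.
Count = 6 * 36 = 216
216 unit cubes


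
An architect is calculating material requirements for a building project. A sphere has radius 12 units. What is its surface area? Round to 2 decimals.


Shape: sphere
Radius r = 12 units
Formula: SA = 4 * pi * r^2
r^2 = 144
SA = 4 * pi * 144
SA = 576 * pi
SA = 1809.56
1809.56 units^2


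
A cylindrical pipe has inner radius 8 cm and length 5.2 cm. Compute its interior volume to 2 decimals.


Shape: cylinder
Radius r = 8 cm, Height h = 5.2 cm
Formula: V = pi * r^2 * h
r^2 = 64
V = pi * 64 * 5.2
V = 332.8 * pi
V = 1045.52
1045.52 cm^3


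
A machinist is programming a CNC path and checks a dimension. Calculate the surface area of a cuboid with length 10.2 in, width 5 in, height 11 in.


Shape: rectangular prism
l = 10.2 in, w = 5 in, h = 11 in
Formula: SA = 2(lw + lh + wh)
lw = 51, lh = 112.2, wh = 55
lw + lh + wh = 218.2
SA = 2 * 218.2
SA = 436.4
436.4 in^2


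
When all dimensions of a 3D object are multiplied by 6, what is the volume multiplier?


Linear scale factor k = 6
Rule: under a linear scaling by k, volumes scale by k^3.
k^3 = 6 * 6 * 6
k^3 = 36 * 6
k^3 = 216
Volume scales by a factor of 216.
216 (dimensionless)


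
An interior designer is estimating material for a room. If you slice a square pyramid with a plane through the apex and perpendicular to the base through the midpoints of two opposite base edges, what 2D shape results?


Solid: square pyramid
Cutting plane: through the apex and perpendicular to the base through the midpoints of two opposite base edges
Visualize the intersection of the plane with the solid's surface.
The boundary of the cut region is a isosceles triangle.
isosceles triangle


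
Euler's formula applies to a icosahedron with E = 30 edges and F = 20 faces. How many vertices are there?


Polyhedron: icosahedron
Euler's formula for convex polyhedra: V - E + F = 2
Given: E = 30 edges and F = 20 faces
Solve for V:
V = 2 + E - F = 2 + 30 - 20 = 12
12 vertices


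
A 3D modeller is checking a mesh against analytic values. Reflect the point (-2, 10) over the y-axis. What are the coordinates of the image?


Transformation: reflection
Original point: (-2, 10)
Rule for reflection over the y-axis: (x, y) -> (-x, y)
Apply: (-2, 10) -> (2, 10)
(2, 10)


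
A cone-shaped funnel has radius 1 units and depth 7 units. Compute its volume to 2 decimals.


Shape: cone
Radius r = 1 units, Height h = 7 units
Formula: V = (1/3) * pi * r^2 * h
r^2 = 1
pi * r^2 * h = pi * 1 * 7 = 7 * pi
V = 7 * pi / 3
V = 7.33
7.33 units^3


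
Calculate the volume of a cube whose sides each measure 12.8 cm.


Shape: cube
Side s = 12.8 cm
Formula: V = s^3
V = 12.8 * 12.8 * 12.8
V = 163.84 * 12.8
V = 2097.152
2097.152 cm^3


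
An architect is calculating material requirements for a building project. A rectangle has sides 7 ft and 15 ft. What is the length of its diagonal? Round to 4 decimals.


Shape: rectangle (diagonal via Pythagoras)
Sides: 7 ft and 15 ft
Formula: d = sqrt(l^2 + w^2)
l^2 = 49, w^2 = 225
l^2 + w^2 = 274
d = sqrt(274)
d = 16.5529
16.5529 ft


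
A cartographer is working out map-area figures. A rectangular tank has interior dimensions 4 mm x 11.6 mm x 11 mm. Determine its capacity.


Shape: rectangular prism
l = 4 mm, w = 11.6 mm, h = 11 mm
Formula: V = l * w * h
V = 4 * 11.6 * 11
V = 46.4 * 11
V = 510.4
510.4 mm^3


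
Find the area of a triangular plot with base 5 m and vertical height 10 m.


Shape: triangle
Base b = 5 m, Height h = 10 m
Formula: A = (1/2) * b * h
A = 0.5 * 5 * 10
A = 0.5 * 50
A = 25
25 m^2


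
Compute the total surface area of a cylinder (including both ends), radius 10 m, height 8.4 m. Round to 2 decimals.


Shape: closed cylinder
Radius r = 10 m, Height h = 8.4 m
Formula: SA = 2*pi*r^2 + 2*pi*r*h = 2*pi*r*(r + h)
r + h = 18.4
2 * r * (r + h) = 2 * 10 * 18.4 = 368
SA = 368 * pi
SA = 1156.11
1156.11 m^2


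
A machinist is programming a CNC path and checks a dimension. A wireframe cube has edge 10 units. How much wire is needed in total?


Shape: cube
Side s = 10 units
A cube has 12 edges, all equal.
Formula: total edge length = 12 * s
Total = 12 * 10
Total = 120
120 units


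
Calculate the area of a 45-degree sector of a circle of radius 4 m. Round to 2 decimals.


Shape: circular sector
Radius r = 4 m, Angle = 45 degrees
Formula: A = (angle/360) * pi * r^2
r^2 = 16
Fraction of circle = 45/360
A = (45/360) * pi * 16
A = 2 * pi
A = 6.28
6.28 m^2


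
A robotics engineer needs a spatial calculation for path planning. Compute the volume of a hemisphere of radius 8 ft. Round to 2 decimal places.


Shape: hemisphere (half of a sphere)
Radius r = 8 ft
Formula: V = (1/2) * (4/3) * pi * r^3 = (2/3) * pi * r^3
r^3 = 512
(2/3) * 512 = 341.333333
V = 341.333333 * pi
V = 1072.33
1072.33 ft^3


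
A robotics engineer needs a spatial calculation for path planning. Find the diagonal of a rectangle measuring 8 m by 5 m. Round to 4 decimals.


Shape: rectangle (diagonal via Pythagoras)
Sides: 8 m and 5 m
Formula: d = sqrt(l^2 + w^2)
l^2 = 64, w^2 = 25
l^2 + w^2 = 89
d = sqrt(89)
d = 9.434
9.434 m


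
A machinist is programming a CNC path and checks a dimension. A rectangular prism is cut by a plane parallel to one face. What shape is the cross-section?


Solid: rectangular prism
Cutting plane: parallel to one face
Visualize the intersection of the plane with the solid's surface.
The boundary of the cut region is a rectangle.
rectangle


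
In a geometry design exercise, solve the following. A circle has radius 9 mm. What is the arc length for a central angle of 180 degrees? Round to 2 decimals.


Shape: circular arc
Radius r = 9 mm, Angle = 180 degrees
Formula: L = (angle/360) * 2 * pi * r
2 * pi * r = 18 * pi
L = (180/360) * 18 * pi
L = 9 * pi
L = 28.27
28.27 mm


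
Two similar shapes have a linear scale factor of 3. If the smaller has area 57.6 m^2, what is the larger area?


Linear scale factor k = 3
Original area = 57.6 m^2
Rule: under a linear scaling by k, areas scale by k^2.
k^2 = 3^2 = 9
New area = 57.6 * 9
New area = 518.4
518.4 m^2


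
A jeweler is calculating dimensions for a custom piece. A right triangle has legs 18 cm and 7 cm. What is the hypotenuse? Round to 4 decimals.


Shape: right triangle
Legs a = 18 cm, b = 7 cm
Formula: c = sqrt(a^2 + b^2)
a^2 = 324, b^2 = 49
a^2 + b^2 = 373
c = sqrt(373)
c = 19.3132
19.3132 cm


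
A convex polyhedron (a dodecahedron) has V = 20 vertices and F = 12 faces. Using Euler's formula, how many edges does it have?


Polyhedron: dodecahedron
Euler's formula for convex polyhedra: V - E + F = 2
Given: V = 20 vertices and F = 12 faces
Solve for E:
E = V + F - 2 = 20 + 12 - 2 = 30
30 edges


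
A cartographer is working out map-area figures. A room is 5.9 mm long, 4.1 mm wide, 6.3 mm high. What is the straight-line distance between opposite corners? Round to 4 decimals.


Shape: rectangular box (space diagonal)
l = 5.9 mm, w = 4.1 mm, h = 6.3 mm
Visualize: the diagonal of the base, then a right triangle with that diagonal and the height.
Formula: d = sqrt(l^2 + w^2 + h^2)
l^2 + w^2 + h^2 = 34.81 + 16.81 + 39.69 = 91.31
d = sqrt(91.31)
d = 9.5556
9.5556 mm


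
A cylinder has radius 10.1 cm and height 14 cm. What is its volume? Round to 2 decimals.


Shape: cylinder
Radius r = 10.1 cm, Height h = 14 cm
Formula: V = pi * r^2 * h
r^2 = 102.01
V = pi * 102.01 * 14
V = 1428.14 * pi
V = 4486.63
4486.63 cm^3


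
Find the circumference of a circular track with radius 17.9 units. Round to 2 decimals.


Shape: circle
Radius r = 17.9 units
Formula: C = 2 * pi * r
C = 2 * pi * 17.9
C = 35.8 * pi
C = 112.47
112.47 units


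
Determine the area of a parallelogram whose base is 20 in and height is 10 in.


Shape: parallelogram
Base b = 20 in, Height h = 10 in
Formula: A = b * h
A = 20 * 10
A = 200
200 in^2


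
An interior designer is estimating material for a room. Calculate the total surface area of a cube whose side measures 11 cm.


Shape: cube
Side s = 11 cm
A cube has 6 square faces.
Formula: SA = 6 * s^2
s^2 = 121
SA = 6 * 121
SA = 726
726 cm^2


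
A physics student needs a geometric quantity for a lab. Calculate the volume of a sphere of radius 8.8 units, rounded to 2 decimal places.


Shape: sphere
Radius r = 8.8 units
Formula: V = (4/3) * pi * r^3
r^3 = 681.472
(4/3) * 681.472 = 908.629333
V = 908.629333 * pi
V = 2854.54
2854.54 units^3


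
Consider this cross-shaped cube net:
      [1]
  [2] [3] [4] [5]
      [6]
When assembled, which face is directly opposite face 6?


Net: cross layout. Take square 3 as the base (bottom).
Fold the four squares in the horizontal row up around 3: 2 -> left, 4 -> right, 5 wraps to the top.
Fold 1 and 6 up from 3: 1 -> back, 6 -> front.
Opposite pairs are therefore: (1, 6), (2, 4), (3, 5).
Face 6 is opposite face 1.
face 1


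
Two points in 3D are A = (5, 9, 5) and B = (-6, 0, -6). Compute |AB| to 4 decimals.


3D distance between two points
P1 = (5, 9, 5), P2 = (-6, 0, -6)
Formula: d = sqrt((x2-x1)^2 + (y2-y1)^2 + (z2-z1)^2)
dx = -6 - 5 = -11
dy = 0 - 9 = -9
dz = -6 - 5 = -11
dx^2 + dy^2 + dz^2 = 121 + 81 + 121 = 323
d = sqrt(323)
d = 17.9722
17.9722 units


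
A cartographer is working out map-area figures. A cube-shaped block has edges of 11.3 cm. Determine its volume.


Shape: cube
Side s = 11.3 cm
Formula: V = s^3
V = 11.3 * 11.3 * 11.3
V = 127.69 * 11.3
V = 1442.897
1442.897 cm^3


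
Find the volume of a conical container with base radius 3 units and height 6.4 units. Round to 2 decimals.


Shape: cone
Radius r = 3 units, Height h = 6.4 units
Formula: V = (1/3) * pi * r^2 * h
r^2 = 9
pi * r^2 * h = pi * 9 * 6.4 = 57.6 * pi
V = 57.6 * pi / 3
V = 60.32
60.32 units^3


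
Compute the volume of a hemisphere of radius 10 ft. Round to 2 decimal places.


Shape: hemisphere (half of a sphere)
Radius r = 10 ft
Formula: V = (1/2) * (4/3) * pi * r^3 = (2/3) * pi * r^3
r^3 = 1000
(2/3) * 1000 = 666.666667
V = 666.666667 * pi
V = 2094.4
2094.4 ft^3


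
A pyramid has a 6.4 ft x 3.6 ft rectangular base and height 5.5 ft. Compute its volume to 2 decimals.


Shape: rectangular pyramid
Base: 6.4 ft x 3.6 ft, Height h = 5.5 ft
Formula: V = (1/3) * base_area * h
base_area = 6.4 * 3.6 = 23.04
base_area * h = 23.04 * 5.5 = 126.72
V = 126.72 / 3
V = 42.24
42.24 ft^3


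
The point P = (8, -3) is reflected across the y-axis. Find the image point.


Transformation: reflection
Original point: (8, -3)
Rule for reflection over the y-axis: (x, y) -> (-x, y)
Apply: (8, -3) -> (-8, -3)
(-8, -3)


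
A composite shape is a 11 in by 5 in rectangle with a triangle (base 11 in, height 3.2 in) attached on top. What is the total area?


Composite shape: rectangle + triangle
Rectangle area = 11 * 5 = 55
Triangle area = 0.5 * 11 * 3.2 = 17.6
Total = 55 + 17.6
Total = 72.6
72.6 in^2


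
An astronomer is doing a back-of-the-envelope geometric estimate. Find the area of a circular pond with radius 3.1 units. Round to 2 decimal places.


Shape: circle
Radius r = 3.1 units
Formula: A = pi * r^2
r^2 = 3.1^2 = 9.61
A = pi * 9.61
A = 30.19
30.19 units^2


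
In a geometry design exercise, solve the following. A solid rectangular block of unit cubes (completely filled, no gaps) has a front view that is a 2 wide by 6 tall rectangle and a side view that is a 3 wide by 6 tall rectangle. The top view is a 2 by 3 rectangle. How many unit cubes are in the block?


Orthographic views of a solid rectangular block:
Front view 2 x 6 -> length = 2, height = 6
Side view 3 x 6 -> width = 3, height = 6 (consistent)
Top view 2 x 3 -> confirms length = 2, width = 3
The block is 2 x 3 x 6.
Total unit cubes = 2 * 3 * 6 = 36
36 unit cubes


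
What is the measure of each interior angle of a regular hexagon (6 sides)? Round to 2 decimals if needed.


Shape: regular hexagon (6 sides)
Formula: interior angle = (n - 2) * 180 / n
(n - 2) = 4
(n - 2) * 180 = 720
angle = 720 / 6
angle = 120
120 degrees


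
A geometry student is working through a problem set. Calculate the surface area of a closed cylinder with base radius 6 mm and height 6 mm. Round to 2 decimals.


Shape: closed cylinder
Radius r = 6 mm, Height h = 6 mm
Formula: SA = 2*pi*r^2 + 2*pi*r*h = 2*pi*r*(r + h)
r + h = 12
2 * r * (r + h) = 2 * 6 * 12 = 144
SA = 144 * pi
SA = 452.39
452.39 mm^2


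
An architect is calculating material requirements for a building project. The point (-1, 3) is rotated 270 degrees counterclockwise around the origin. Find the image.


Transformation: rotation about the origin
Original point: (-1, 3)
Rule for 270 deg counterclockwise: (x, y) -> (y, -x)
Apply: (-1, 3) -> (3, 1)
(3, 1)


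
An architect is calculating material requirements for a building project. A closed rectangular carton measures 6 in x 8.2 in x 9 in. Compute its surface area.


Shape: rectangular prism
l = 6 in, w = 8.2 in, h = 9 in
Formula: SA = 2(lw + lh + wh)
lw = 49.2, lh = 54, wh = 73.8
lw + lh + wh = 177
SA = 2 * 177
SA = 354
354 in^2


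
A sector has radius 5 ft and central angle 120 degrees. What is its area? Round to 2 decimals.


Shape: circular sector
Radius r = 5 ft, Angle = 120 degrees
Formula: A = (angle/360) * pi * r^2
r^2 = 25
Fraction of circle = 120/360
A = (120/360) * pi * 25
A = 8.333333 * pi
A = 26.18
26.18 ft^2


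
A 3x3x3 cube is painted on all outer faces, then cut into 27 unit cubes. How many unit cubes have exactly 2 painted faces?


Large cube: 3 x 3 x 3, cut into unit cubes.
n = 3, so n - 2 = 1
Cubes with 2 painted faces lie along the edges, excluding corners.
A cube has 12 edges; each contributes (n - 2) = 1 such cubes.
Count = 12 * 1 = 12
12 unit cubes


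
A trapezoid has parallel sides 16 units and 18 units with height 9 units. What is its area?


Shape: trapezoid
Parallel sides a = 16 units, b = 18 units; Height h = 9 units
Formula: A = (a + b) * h / 2
a + b = 16 + 18 = 34
A = 34 * 9 / 2
A = 306 / 2
A = 153
153 units^2


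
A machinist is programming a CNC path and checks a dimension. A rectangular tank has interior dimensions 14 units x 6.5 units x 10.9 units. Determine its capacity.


Shape: rectangular prism
l = 14 units, w = 6.5 units, h = 10.9 units
Formula: V = l * w * h
V = 14 * 6.5 * 10.9
V = 91 * 10.9
V = 991.9
991.9 units^3


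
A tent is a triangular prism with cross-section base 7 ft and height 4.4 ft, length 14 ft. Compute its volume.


Shape: triangular prism
Triangle base = 7 ft, triangle height = 4.4 ft, prism length L = 14 ft
Formula: V = (1/2 * b * h_tri) * L
Cross-section area = 0.5 * 7 * 4.4 = 15.4
V = 15.4 * 14
V = 215.6
215.6 ft^3


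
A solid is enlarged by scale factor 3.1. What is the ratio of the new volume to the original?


Linear scale factor k = 3.1
Rule: under a linear scaling by k, volumes scale by k^3.
k^3 = 3.1 * 3.1 * 3.1
k^3 = 9.61 * 3.1
k^3 = 29.791
Volume scales by a factor of 29.791.
29.791 (dimensionless)


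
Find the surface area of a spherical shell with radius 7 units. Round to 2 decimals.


Shape: sphere
Radius r = 7 units
Formula: SA = 4 * pi * r^2
r^2 = 49
SA = 4 * pi * 49
SA = 196 * pi
SA = 615.75
615.75 units^2


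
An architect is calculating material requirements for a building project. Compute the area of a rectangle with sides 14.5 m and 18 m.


Shape: rectangle
Length l = 14.5 m, Width w = 18 m
Formula: A = l * w
A = 14.5 * 18
A = 261
261 m^2


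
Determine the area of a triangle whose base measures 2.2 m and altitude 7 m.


Shape: triangle
Base b = 2.2 m, Height h = 7 m
Formula: A = (1/2) * b * h
A = 0.5 * 2.2 * 7
A = 0.5 * 15.4
A = 7.7
7.7 m^2


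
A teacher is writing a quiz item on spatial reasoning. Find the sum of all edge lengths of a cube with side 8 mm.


Shape: cube
Side s = 8 mm
A cube has 12 edges, all equal.
Formula: total edge length = 12 * s
Total = 12 * 8
Total = 96
96 mm


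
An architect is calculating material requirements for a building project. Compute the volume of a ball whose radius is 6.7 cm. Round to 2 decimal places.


Shape: sphere
Radius r = 6.7 cm
Formula: V = (4/3) * pi * r^3
r^3 = 300.763
(4/3) * 300.763 = 401.017333
V = 401.017333 * pi
V = 1259.83
1259.83 cm^3


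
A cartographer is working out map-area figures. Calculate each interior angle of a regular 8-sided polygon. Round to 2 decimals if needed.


Shape: regular octagon (8 sides)
Formula: interior angle = (n - 2) * 180 / n
(n - 2) = 6
(n - 2) * 180 = 1080
angle = 1080 / 8
angle = 135
135 degrees


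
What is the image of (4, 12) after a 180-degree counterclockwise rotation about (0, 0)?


Transformation: rotation about the origin
Original point: (4, 12)
Rule for 180 deg: (x, y) -> (-x, -y)
Apply: (4, 12) -> (-4, -12)
(-4, -12)


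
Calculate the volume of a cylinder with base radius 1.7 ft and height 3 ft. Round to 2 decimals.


Shape: cylinder
Radius r = 1.7 ft, Height h = 3 ft
Formula: V = pi * r^2 * h
r^2 = 2.89
V = pi * 2.89 * 3
V = 8.67 * pi
V = 27.24
27.24 ft^3


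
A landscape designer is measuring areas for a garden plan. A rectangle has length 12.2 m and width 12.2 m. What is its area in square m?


Shape: rectangle
Length l = 12.2 m, Width w = 12.2 m
Formula: A = l * w
A = 12.2 * 12.2
A = 148.84
148.84 m^2


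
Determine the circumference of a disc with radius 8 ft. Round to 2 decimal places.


Shape: circle
Radius r = 8 ft
Formula: C = 2 * pi * r
C = 2 * pi * 8
C = 16 * pi
C = 50.27
50.27 ft


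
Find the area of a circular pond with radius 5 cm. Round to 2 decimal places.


Shape: circle
Radius r = 5 cm
Formula: A = pi * r^2
r^2 = 5^2 = 25
A = pi * 25
A = 78.54
78.54 cm^2


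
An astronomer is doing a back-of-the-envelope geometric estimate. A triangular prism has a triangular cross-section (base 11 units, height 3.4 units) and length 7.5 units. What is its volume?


Shape: triangular prism
Triangle base = 11 units, triangle height = 3.4 units, prism length L = 7.5 units
Formula: V = (1/2 * b * h_tri) * L
Cross-section area = 0.5 * 11 * 3.4 = 18.7
V = 18.7 * 7.5
V = 140.25
140.25 units^3


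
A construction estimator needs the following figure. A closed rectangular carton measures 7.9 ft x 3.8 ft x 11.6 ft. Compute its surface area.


Shape: rectangular prism
l = 7.9 ft, w = 3.8 ft, h = 11.6 ft
Formula: SA = 2(lw + lh + wh)
lw = 30.02, lh = 91.64, wh = 44.08
lw + lh + wh = 165.74
SA = 2 * 165.74
SA = 331.48
331.48 ft^2


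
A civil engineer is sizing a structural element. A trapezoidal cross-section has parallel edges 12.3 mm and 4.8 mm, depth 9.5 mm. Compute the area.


Shape: trapezoid
Parallel sides a = 12.3 mm, b = 4.8 mm; Height h = 9.5 mm
Formula: A = (a + b) * h / 2
a + b = 12.3 + 4.8 = 17.1
A = 17.1 * 9.5 / 2
A = 162.45 / 2
A = 81.225
81.225 mm^2


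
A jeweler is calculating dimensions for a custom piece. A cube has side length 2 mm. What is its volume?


Shape: cube
Side s = 2 mm
Formula: V = s^3
V = 2 * 2 * 2
V = 4 * 2
V = 8
8 mm^3


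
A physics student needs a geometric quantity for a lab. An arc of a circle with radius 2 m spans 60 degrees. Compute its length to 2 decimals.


Shape: circular arc
Radius r = 2 m, Angle = 60 degrees
Formula: L = (angle/360) * 2 * pi * r
2 * pi * r = 4 * pi
L = (60/360) * 4 * pi
L = 0.666667 * pi
L = 2.09
2.09 m


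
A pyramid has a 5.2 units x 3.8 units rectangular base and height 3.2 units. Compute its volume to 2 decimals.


Shape: rectangular pyramid
Base: 5.2 units x 3.8 units, Height h = 3.2 units
Formula: V = (1/3) * base_area * h
base_area = 5.2 * 3.8 = 19.76
base_area * h = 19.76 * 3.2 = 63.232
V = 63.232 / 3
V = 21.08
21.08 units^3


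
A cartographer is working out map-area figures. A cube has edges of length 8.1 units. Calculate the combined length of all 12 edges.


Shape: cube
Side s = 8.1 units
A cube has 12 edges, all equal.
Formula: total edge length = 12 * s
Total = 12 * 8.1
Total = 97.2
97.2 units


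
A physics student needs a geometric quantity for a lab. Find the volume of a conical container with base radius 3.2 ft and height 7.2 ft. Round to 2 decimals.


Shape: cone
Radius r = 3.2 ft, Height h = 7.2 ft
Formula: V = (1/3) * pi * r^2 * h
r^2 = 10.24
pi * r^2 * h = pi * 10.24 * 7.2 = 73.728 * pi
V = 73.728 * pi / 3
V = 77.21
77.21 ft^3


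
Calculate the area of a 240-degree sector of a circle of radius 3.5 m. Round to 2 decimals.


Shape: circular sector
Radius r = 3.5 m, Angle = 240 degrees
Formula: A = (angle/360) * pi * r^2
r^2 = 12.25
Fraction of circle = 240/360
A = (240/360) * pi * 12.25
A = 8.166667 * pi
A = 25.66
25.66 m^2


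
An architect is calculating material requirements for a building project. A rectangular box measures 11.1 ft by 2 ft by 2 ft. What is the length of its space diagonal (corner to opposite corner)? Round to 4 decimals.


Shape: rectangular box (space diagonal)
l = 11.1 ft, w = 2 ft, h = 2 ft
Visualize: the diagonal of the base, then a right triangle with that diagonal and the height.
Formula: d = sqrt(l^2 + w^2 + h^2)
l^2 + w^2 + h^2 = 123.21 + 4 + 4 = 131.21
d = sqrt(131.21)
d = 11.4547
11.4547 ft


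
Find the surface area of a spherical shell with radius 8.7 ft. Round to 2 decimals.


Shape: sphere
Radius r = 8.7 ft
Formula: SA = 4 * pi * r^2
r^2 = 75.69
SA = 4 * pi * 75.69
SA = 302.76 * pi
SA = 951.15
951.15 ft^2


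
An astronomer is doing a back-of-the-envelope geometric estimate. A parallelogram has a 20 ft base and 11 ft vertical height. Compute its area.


Shape: parallelogram
Base b = 20 ft, Height h = 11 ft
Formula: A = b * h
A = 20 * 11
A = 220
220 ft^2


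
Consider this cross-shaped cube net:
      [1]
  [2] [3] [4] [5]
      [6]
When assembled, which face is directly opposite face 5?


Net: cross layout. Take square 3 as the base (bottom).
Fold the four squares in the horizontal row up around 3: 2 -> left, 4 -> right, 5 wraps to the top.
Fold 1 and 6 up from 3: 1 -> back, 6 -> front.
Opposite pairs are therefore: (1, 6), (2, 4), (3, 5).
Face 5 is opposite face 3.
face 3


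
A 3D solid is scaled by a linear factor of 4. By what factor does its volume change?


Linear scale factor k = 4
Rule: under a linear scaling by k, volumes scale by k^3.
k^3 = 4 * 4 * 4
k^3 = 16 * 4
k^3 = 64
Volume scales by a factor of 64.
64 (dimensionless)


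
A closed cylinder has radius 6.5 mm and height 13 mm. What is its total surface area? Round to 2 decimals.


Shape: closed cylinder
Radius r = 6.5 mm, Height h = 13 mm
Formula: SA = 2*pi*r^2 + 2*pi*r*h = 2*pi*r*(r + h)
r + h = 19.5
2 * r * (r + h) = 2 * 6.5 * 19.5 = 253.5
SA = 253.5 * pi
SA = 796.39
796.39 mm^2


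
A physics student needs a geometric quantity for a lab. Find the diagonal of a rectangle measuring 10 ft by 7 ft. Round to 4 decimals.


Shape: rectangle (diagonal via Pythagoras)
Sides: 10 ft and 7 ft
Formula: d = sqrt(l^2 + w^2)
l^2 = 100, w^2 = 49
l^2 + w^2 = 149
d = sqrt(149)
d = 12.2066
12.2066 ft


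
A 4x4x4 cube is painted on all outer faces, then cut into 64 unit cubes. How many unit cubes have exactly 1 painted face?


Large cube: 4 x 4 x 4, cut into unit cubes.
n = 4, so n - 2 = 2
Cubes with 1 painted face lie in the interior of each face.
A cube has 6 faces; each contributes (n - 2)^2 = 4 such cubes.
Count = 6 * 4 = 24
24 unit cubes


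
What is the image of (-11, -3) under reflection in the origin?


Transformation: reflection
Original point: (-11, -3)
Rule for reflection through the origin: (x, y) -> (-x, -y)
Apply: (-11, -3) -> (11, 3)
(11, 3)


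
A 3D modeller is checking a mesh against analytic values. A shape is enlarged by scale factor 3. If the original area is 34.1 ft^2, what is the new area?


Linear scale factor k = 3
Original area = 34.1 ft^2
Rule: under a linear scaling by k, areas scale by k^2.
k^2 = 3^2 = 9
New area = 34.1 * 9
New area = 306.9
306.9 ft^2
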